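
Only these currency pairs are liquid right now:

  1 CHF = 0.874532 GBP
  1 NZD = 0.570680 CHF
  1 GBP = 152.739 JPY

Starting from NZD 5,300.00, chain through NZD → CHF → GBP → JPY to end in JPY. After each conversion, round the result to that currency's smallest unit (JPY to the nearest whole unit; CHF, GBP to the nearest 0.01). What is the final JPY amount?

JPY 404,011

NZD 5,300.00 × 0.570680 = CHF 3,024.60
CHF 3,024.60 × 0.874532 = GBP 2,645.11
GBP 2,645.11 × 152.739 = JPY 404,011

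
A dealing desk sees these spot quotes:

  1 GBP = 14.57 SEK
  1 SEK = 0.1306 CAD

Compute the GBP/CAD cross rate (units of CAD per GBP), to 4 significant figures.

1 GBP × 14.57 = 14.57 SEK
14.57 SEK × 0.1306 = 1.90284 CAD

GBP/CAD = 1.903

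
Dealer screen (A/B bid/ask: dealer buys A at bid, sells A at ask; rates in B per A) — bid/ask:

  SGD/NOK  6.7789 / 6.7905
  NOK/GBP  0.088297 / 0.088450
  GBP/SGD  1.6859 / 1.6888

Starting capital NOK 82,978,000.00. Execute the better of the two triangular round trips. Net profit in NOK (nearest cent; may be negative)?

Net profit: NOK 755,635.80

Best loop NOK → GBP → SGD → NOK:
NOK 82,978,000.00 × 0.088297 (sell NOK at bid) = GBP 7,326,708.47
GBP 7,326,708.47 × 1.6859 (sell GBP at bid) = SGD 12,352,097.80
SGD 12,352,097.80 × 6.7789 (sell SGD at bid) = NOK 83,733,635.80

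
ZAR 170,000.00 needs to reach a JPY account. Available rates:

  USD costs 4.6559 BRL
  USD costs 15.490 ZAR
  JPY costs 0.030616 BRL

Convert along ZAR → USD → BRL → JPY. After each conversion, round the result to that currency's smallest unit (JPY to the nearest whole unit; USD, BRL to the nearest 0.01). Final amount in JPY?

JPY 1,668,985

ZAR 170,000.00 ÷ 15.490 = USD 10,974.82
USD 10,974.82 × 4.6559 = BRL 51,097.66
BRL 51,097.66 ÷ 0.030616 = JPY 1,668,985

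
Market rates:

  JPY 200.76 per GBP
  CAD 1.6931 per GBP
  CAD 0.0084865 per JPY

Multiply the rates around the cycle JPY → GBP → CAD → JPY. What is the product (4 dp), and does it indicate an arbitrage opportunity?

Around JPY → GBP → CAD → JPY: 1 ÷ 200.76 × 1.6931 ÷ 0.0084865 = 0.993749
Product < 1; profitable direction is JPY → CAD → GBP → JPY.

0.9937 (arbitrage exists)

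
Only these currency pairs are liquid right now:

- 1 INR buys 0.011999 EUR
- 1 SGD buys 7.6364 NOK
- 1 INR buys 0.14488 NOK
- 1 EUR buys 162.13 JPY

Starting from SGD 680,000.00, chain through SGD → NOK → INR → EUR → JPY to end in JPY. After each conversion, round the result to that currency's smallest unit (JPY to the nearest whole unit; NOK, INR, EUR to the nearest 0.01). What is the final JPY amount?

JPY 69,726,455

SGD 680,000.00 × 7.6364 = NOK 5,192,752.00
NOK 5,192,752.00 ÷ 0.14488 = INR 35,841,744.89
INR 35,841,744.89 × 0.011999 = EUR 430,065.10
EUR 430,065.10 × 162.13 = JPY 69,726,455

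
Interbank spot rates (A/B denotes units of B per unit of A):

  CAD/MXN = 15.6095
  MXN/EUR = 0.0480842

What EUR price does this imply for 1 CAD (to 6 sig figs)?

CAD/EUR = 0.750570

1 CAD × 15.6095 = 15.6095 MXN
15.6095 MXN × 0.0480842 = 0.75057 EUR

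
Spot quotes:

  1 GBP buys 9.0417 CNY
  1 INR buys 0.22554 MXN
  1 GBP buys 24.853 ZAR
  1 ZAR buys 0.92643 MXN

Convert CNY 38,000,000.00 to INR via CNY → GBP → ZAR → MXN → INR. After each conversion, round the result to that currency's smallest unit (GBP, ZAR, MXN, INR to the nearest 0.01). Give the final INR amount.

INR 429,043,529.75

CNY 38,000,000.00 ÷ 9.0417 = GBP 4,202,749.48
GBP 4,202,749.48 × 24.853 = ZAR 104,450,932.83
ZAR 104,450,932.83 × 0.92643 = MXN 96,766,477.70
MXN 96,766,477.70 ÷ 0.22554 = INR 429,043,529.75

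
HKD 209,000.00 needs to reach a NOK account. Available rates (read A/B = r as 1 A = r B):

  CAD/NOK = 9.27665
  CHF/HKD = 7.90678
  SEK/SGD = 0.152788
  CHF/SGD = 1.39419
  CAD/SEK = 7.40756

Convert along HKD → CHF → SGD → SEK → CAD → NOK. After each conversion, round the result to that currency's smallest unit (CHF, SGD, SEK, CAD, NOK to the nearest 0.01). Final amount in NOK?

HKD 209,000.00 ÷ 7.90678 = CHF 26,433.01
CHF 26,433.01 × 1.39419 = SGD 36,852.64
SGD 36,852.64 ÷ 0.152788 = SEK 241,201.14
SEK 241,201.14 ÷ 7.40756 = CAD 32,561.48
CAD 32,561.48 × 9.27665 = NOK 302,061.45

NOK 302,061.45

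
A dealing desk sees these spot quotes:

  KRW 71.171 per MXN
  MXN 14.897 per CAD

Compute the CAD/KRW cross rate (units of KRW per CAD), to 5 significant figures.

CAD/KRW = 1060.2

1 CAD × 14.897 = 14.897 MXN
14.897 MXN × 71.171 = 1060.23 KRW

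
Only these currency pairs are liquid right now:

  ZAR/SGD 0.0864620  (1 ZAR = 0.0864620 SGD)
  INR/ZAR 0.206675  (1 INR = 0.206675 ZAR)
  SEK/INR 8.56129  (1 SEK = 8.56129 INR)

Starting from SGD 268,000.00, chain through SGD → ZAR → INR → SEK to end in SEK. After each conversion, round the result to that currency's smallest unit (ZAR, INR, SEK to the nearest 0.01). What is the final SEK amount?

SEK 1,751,791.29

SGD 268,000.00 ÷ 0.0864620 = ZAR 3,099,627.58
ZAR 3,099,627.58 ÷ 0.206675 = INR 14,997,593.23
INR 14,997,593.23 ÷ 8.56129 = SEK 1,751,791.29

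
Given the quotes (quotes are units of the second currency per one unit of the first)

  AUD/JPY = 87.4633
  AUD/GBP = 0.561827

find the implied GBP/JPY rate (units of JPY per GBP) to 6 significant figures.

1 GBP ÷ 0.561827 = 1.77991 AUD
1.77991 AUD × 87.4633 = 155.677 JPY

GBP/JPY = 155.677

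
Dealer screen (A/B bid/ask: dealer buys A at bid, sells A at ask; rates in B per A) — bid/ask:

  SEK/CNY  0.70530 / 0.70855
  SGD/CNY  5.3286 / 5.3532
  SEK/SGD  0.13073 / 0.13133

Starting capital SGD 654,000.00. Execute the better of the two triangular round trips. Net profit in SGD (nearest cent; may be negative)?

Net profit: SGD 2,106.32

Best loop SGD → SEK → CNY → SGD:
SGD 654,000.00 ÷ 0.13133 (buy SEK at ask) = SEK 4,979,821.82
SEK 4,979,821.82 × 0.70530 (sell SEK at bid) = CNY 3,512,268.33
CNY 3,512,268.33 ÷ 5.3532 (buy SGD at ask) = SGD 656,106.32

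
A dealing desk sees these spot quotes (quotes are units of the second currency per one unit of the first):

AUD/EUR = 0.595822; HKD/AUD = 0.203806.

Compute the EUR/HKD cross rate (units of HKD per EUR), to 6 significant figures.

1 EUR ÷ 0.595822 = 1.67835 AUD
1.67835 AUD ÷ 0.203806 = 8.23505 HKD

EUR/HKD = 8.23505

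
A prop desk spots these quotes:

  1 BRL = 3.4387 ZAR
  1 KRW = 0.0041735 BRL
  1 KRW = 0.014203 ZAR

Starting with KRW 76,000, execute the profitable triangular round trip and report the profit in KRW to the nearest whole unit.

Profitable loop is KRW → BRL → ZAR → KRW:
KRW 76,000 × 0.0041735 = BRL 317.19
BRL 317.19 × 3.4387 = ZAR 1,090.71
ZAR 1,090.71 ÷ 0.014203 = KRW 76,794
Profit = KRW 76,794 − KRW 76,000

Profit: KRW 794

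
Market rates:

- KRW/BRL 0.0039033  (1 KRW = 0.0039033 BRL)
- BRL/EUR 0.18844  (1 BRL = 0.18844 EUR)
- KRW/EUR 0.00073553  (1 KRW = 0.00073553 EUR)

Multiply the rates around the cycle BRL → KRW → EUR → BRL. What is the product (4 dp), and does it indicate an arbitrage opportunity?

1.0000 (no arbitrage)

Around BRL → KRW → EUR → BRL: 1 ÷ 0.0039033 × 0.00073553 ÷ 0.18844 = 0.999989
Product ≈ 1 (deviation 0.001%, within rounding noise).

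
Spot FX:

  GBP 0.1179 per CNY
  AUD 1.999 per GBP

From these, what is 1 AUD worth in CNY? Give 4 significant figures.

AUD/CNY = 4.243

1 AUD ÷ 1.999 = 0.50025 GBP
0.50025 GBP ÷ 0.1179 = 4.243 CNY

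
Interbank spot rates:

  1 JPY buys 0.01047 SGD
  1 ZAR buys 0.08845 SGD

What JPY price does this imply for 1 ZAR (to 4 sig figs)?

1 ZAR × 0.08845 = 0.08845 SGD
0.08845 SGD ÷ 0.01047 = 8.44795 JPY

ZAR/JPY = 8.448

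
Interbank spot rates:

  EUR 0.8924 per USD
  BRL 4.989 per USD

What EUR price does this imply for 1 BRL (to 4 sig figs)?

1 BRL ÷ 4.989 = 0.200441 USD
0.200441 USD × 0.8924 = 0.178874 EUR

BRL/EUR = 0.1789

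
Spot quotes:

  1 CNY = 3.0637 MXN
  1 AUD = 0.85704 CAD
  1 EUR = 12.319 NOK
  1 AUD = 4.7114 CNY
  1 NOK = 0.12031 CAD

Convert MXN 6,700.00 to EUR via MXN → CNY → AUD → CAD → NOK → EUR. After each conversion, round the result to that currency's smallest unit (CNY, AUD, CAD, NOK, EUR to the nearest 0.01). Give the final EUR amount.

MXN 6,700.00 ÷ 3.0637 = CNY 2,186.90
CNY 2,186.90 ÷ 4.7114 = AUD 464.17
AUD 464.17 × 0.85704 = CAD 397.81
CAD 397.81 ÷ 0.12031 = NOK 3,306.54
NOK 3,306.54 ÷ 12.319 = EUR 268.41

EUR 268.41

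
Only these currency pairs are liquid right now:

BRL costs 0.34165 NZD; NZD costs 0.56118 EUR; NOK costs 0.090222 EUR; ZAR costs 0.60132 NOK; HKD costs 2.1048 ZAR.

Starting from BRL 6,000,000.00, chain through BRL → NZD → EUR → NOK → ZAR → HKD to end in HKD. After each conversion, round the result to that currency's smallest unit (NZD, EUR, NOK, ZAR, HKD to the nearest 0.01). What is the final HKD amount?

HKD 10,074,092.29

BRL 6,000,000.00 × 0.34165 = NZD 2,049,900.00
NZD 2,049,900.00 × 0.56118 = EUR 1,150,362.88
EUR 1,150,362.88 ÷ 0.090222 = NOK 12,750,358.89
NOK 12,750,358.89 ÷ 0.60132 = ZAR 21,203,949.46
ZAR 21,203,949.46 ÷ 2.1048 = HKD 10,074,092.29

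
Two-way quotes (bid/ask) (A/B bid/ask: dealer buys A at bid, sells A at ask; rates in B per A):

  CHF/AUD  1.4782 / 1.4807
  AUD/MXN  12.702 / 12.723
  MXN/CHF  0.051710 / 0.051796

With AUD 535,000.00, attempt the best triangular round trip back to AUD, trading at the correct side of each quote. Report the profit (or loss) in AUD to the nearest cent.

Net profit: AUD 13,278.17

Best loop AUD → CHF → MXN → AUD:
AUD 535,000.00 ÷ 1.4807 (buy CHF at ask) = CHF 361,315.59
CHF 361,315.59 ÷ 0.051796 (buy MXN at ask) = MXN 6,975,743.18
MXN 6,975,743.18 ÷ 12.723 (buy AUD at ask) = AUD 548,278.17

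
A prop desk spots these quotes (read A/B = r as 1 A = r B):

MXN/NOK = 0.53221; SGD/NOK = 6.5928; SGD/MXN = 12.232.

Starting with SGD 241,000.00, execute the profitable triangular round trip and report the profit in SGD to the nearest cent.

Profitable loop is SGD → NOK → MXN → SGD:
SGD 241,000.00 × 6.5928 = NOK 1,588,864.80
NOK 1,588,864.80 ÷ 0.53221 = MXN 2,985,409.52
MXN 2,985,409.52 ÷ 12.232 = SGD 244,065.53
Profit = SGD 244,065.53 − SGD 241,000.00

Profit: SGD 3,065.53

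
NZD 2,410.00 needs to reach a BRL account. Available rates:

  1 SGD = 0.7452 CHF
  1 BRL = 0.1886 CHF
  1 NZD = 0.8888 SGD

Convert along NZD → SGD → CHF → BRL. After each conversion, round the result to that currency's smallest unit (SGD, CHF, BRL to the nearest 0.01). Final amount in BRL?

NZD 2,410.00 × 0.8888 = SGD 2,142.01
SGD 2,142.01 × 0.7452 = CHF 1,596.23
CHF 1,596.23 ÷ 0.1886 = BRL 8,463.57

BRL 8,463.57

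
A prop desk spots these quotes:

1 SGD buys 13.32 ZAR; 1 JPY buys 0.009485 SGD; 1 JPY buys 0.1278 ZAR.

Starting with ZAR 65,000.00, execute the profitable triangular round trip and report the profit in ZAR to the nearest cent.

Profit: ZAR 751.04

Profitable loop is ZAR → SGD → JPY → ZAR:
ZAR 65,000.00 ÷ 13.32 = SGD 4,879.88
SGD 4,879.88 ÷ 0.009485 = JPY 514,484
JPY 514,484 × 0.1278 = ZAR 65,751.04
Profit = ZAR 65,751.04 − ZAR 65,000.00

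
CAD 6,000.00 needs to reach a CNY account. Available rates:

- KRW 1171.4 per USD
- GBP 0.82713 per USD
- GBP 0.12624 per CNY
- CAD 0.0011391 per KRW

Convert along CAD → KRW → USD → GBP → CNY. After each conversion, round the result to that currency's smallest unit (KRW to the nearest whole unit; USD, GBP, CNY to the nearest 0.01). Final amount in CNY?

CAD 6,000.00 ÷ 0.0011391 = KRW 5,267,316
KRW 5,267,316 ÷ 1171.4 = USD 4,496.60
USD 4,496.60 × 0.82713 = GBP 3,719.27
GBP 3,719.27 ÷ 0.12624 = CNY 29,461.90

CNY 29,461.90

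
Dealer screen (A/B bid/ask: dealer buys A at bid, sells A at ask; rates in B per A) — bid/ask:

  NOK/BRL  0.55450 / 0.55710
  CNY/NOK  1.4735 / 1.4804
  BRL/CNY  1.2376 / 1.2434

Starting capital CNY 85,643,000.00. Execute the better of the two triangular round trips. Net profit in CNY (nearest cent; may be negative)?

Net profit: CNY 958,190.69

Best loop CNY → NOK → BRL → CNY:
CNY 85,643,000.00 × 1.4735 (sell CNY at bid) = NOK 126,194,960.50
NOK 126,194,960.50 × 0.55450 (sell NOK at bid) = BRL 69,975,105.60
BRL 69,975,105.60 × 1.2376 (sell BRL at bid) = CNY 86,601,190.69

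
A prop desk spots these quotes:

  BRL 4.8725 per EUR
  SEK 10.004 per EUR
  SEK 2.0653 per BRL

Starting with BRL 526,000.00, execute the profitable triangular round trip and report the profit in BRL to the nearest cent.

Profit: BRL 3,111.32

Profitable loop is BRL → SEK → EUR → BRL:
BRL 526,000.00 × 2.0653 = SEK 1,086,347.80
SEK 1,086,347.80 ÷ 10.004 = EUR 108,591.34
EUR 108,591.34 × 4.8725 = BRL 529,111.32
Profit = BRL 529,111.32 − BRL 526,000.00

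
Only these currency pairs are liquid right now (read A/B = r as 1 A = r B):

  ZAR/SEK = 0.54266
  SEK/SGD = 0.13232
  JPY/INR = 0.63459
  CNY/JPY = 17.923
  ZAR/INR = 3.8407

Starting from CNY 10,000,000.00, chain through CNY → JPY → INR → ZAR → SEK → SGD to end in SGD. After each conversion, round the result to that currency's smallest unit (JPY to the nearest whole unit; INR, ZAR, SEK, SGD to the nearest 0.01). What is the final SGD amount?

SGD 2,126,409.22

CNY 10,000,000.00 × 17.923 = JPY 179,230,000
JPY 179,230,000 × 0.63459 = INR 113,737,565.70
INR 113,737,565.70 ÷ 3.8407 = ZAR 29,613,759.39
ZAR 29,613,759.39 × 0.54266 = SEK 16,070,202.67
SEK 16,070,202.67 × 0.13232 = SGD 2,126,409.22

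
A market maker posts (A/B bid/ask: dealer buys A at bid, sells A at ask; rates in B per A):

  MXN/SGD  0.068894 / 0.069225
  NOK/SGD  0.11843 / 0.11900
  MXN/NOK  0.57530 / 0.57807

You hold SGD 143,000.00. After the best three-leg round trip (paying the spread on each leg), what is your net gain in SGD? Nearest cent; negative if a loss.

Net profit: SGD 215.51

Best loop SGD → NOK → MXN → SGD:
SGD 143,000.00 ÷ 0.11900 (buy NOK at ask) = NOK 1,201,680.67
NOK 1,201,680.67 ÷ 0.57807 (buy MXN at ask) = MXN 2,078,780.55
MXN 2,078,780.55 × 0.068894 (sell MXN at bid) = SGD 143,215.51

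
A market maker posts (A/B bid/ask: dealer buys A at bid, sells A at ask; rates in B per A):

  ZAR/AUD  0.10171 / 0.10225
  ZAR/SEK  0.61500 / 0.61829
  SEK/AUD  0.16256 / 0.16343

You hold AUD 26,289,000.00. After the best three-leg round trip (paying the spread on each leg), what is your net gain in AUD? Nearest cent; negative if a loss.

Net profit: AUD 172,454.82

Best loop AUD → SEK → ZAR → AUD:
AUD 26,289,000.00 ÷ 0.16343 (buy SEK at ask) = SEK 160,857,859.63
SEK 160,857,859.63 ÷ 0.61829 (buy ZAR at ask) = ZAR 260,165,714.53
ZAR 260,165,714.53 × 0.10171 (sell ZAR at bid) = AUD 26,461,454.82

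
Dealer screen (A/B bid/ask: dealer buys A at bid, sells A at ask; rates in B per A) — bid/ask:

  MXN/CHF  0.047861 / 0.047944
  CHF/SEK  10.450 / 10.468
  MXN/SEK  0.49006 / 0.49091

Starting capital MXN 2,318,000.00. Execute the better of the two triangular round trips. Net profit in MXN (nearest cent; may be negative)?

Best loop MXN → CHF → SEK → MXN:
MXN 2,318,000.00 × 0.047861 (sell MXN at bid) = CHF 110,941.80
CHF 110,941.80 × 10.450 (sell CHF at bid) = SEK 1,159,341.79
SEK 1,159,341.79 ÷ 0.49091 (buy MXN at ask) = MXN 2,361,617.79

Net profit: MXN 43,617.79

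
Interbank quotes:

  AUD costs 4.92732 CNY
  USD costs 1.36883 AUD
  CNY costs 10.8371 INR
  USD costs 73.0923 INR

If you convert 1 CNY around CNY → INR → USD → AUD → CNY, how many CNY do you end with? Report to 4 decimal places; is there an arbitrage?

1.0000 (no arbitrage)

Around CNY → INR → USD → AUD → CNY: 1 × 10.8371 ÷ 73.0923 × 1.36883 × 4.92732 = 1.000004
Product ≈ 1 (deviation 0.000%, within rounding noise).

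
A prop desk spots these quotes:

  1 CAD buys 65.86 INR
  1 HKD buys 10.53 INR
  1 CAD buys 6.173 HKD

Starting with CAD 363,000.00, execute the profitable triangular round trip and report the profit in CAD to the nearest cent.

Profitable loop is CAD → INR → HKD → CAD:
CAD 363,000.00 × 65.86 = INR 23,907,180.00
INR 23,907,180.00 ÷ 10.53 = HKD 2,270,387.46
HKD 2,270,387.46 ÷ 6.173 = CAD 367,793.21
Profit = CAD 367,793.21 − CAD 363,000.00

Profit: CAD 4,793.21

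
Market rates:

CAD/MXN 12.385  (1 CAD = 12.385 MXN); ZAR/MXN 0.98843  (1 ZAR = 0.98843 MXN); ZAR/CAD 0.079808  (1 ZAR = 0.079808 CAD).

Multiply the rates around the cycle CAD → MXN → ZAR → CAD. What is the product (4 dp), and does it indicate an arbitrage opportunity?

1.0000 (no arbitrage)

Around CAD → MXN → ZAR → CAD: 1 × 12.385 ÷ 0.98843 × 0.079808 = 0.999992
Product ≈ 1 (deviation 0.001%, within rounding noise).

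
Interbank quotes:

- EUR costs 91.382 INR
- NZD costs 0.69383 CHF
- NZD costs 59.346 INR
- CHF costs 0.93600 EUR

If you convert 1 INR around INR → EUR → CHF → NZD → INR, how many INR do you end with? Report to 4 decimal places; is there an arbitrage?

Around INR → EUR → CHF → NZD → INR: 1 ÷ 91.382 ÷ 0.93600 ÷ 0.69383 × 59.346 = 1.000004
Product ≈ 1 (deviation 0.000%, within rounding noise).

1.0000 (no arbitrage)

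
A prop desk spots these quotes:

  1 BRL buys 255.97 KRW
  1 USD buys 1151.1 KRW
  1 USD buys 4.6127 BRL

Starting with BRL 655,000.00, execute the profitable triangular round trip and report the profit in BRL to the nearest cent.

Profit: BRL 16,850.31

Profitable loop is BRL → KRW → USD → BRL:
BRL 655,000.00 × 255.97 = KRW 167,660,350
KRW 167,660,350 ÷ 1151.1 = USD 145,652.29
USD 145,652.29 × 4.6127 = BRL 671,850.31
Profit = BRL 671,850.31 − BRL 655,000.00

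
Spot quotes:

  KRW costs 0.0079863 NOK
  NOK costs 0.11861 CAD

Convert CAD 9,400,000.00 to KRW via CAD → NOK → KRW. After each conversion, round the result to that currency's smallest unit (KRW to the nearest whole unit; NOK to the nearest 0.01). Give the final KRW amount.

KRW 9,923,409,824

CAD 9,400,000.00 ÷ 0.11861 = NOK 79,251,327.88
NOK 79,251,327.88 ÷ 0.0079863 = KRW 9,923,409,824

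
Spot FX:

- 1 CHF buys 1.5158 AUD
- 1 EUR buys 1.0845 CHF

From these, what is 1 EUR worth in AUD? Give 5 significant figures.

EUR/AUD = 1.6439

1 EUR × 1.0845 = 1.0845 CHF
1.0845 CHF × 1.5158 = 1.64389 AUD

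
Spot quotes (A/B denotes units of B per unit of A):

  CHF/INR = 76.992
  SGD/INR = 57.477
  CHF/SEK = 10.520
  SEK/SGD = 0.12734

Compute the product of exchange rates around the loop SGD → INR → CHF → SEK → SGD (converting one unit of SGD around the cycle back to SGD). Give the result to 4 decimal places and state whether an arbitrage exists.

1.0001 (no arbitrage)

Around SGD → INR → CHF → SEK → SGD: 1 × 57.477 ÷ 76.992 × 10.520 × 0.12734 = 1.000067
Product ≈ 1 (deviation 0.007%, within rounding noise).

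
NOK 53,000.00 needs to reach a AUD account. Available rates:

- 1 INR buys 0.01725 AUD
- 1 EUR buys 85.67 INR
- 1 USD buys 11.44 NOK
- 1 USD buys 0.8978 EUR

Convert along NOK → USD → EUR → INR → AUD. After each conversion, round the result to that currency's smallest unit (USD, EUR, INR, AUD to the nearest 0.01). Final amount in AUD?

AUD 6,146.78

NOK 53,000.00 ÷ 11.44 = USD 4,632.87
USD 4,632.87 × 0.8978 = EUR 4,159.39
EUR 4,159.39 × 85.67 = INR 356,334.94
INR 356,334.94 × 0.01725 = AUD 6,146.78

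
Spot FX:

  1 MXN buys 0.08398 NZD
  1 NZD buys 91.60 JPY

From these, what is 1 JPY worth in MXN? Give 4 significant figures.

JPY/MXN = 0.1300

1 JPY ÷ 91.60 = 0.010917 NZD
0.010917 NZD ÷ 0.08398 = 0.129996 MXN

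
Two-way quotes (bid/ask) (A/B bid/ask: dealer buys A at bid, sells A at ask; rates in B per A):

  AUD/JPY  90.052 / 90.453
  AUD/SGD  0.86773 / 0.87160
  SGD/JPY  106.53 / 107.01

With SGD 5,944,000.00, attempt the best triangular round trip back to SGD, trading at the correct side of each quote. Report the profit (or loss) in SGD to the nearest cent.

Best loop SGD → JPY → AUD → SGD:
SGD 5,944,000.00 × 106.53 (sell SGD at bid) = JPY 633,214,320
JPY 633,214,320 ÷ 90.453 (buy AUD at ask) = AUD 7,000,478.92
AUD 7,000,478.92 × 0.86773 (sell AUD at bid) = SGD 6,074,525.58

Net profit: SGD 130,525.58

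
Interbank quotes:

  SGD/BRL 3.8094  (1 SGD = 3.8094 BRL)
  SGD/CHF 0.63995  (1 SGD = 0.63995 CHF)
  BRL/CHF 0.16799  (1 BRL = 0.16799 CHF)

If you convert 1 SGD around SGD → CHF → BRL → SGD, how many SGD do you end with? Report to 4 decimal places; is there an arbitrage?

1.0000 (no arbitrage)

Around SGD → CHF → BRL → SGD: 1 × 0.63995 ÷ 0.16799 ÷ 3.8094 = 1.000014
Product ≈ 1 (deviation 0.001%, within rounding noise).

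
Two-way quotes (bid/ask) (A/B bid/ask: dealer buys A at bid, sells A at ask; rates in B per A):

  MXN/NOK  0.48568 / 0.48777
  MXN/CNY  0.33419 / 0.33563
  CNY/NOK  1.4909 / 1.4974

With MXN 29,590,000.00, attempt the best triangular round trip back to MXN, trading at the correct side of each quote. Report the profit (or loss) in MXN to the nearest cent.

Best loop MXN → CNY → NOK → MXN:
MXN 29,590,000.00 × 0.33419 (sell MXN at bid) = CNY 9,888,682.10
CNY 9,888,682.10 × 1.4909 (sell CNY at bid) = NOK 14,743,036.14
NOK 14,743,036.14 ÷ 0.48777 (buy MXN at ask) = MXN 30,225,385.21

Net profit: MXN 635,385.21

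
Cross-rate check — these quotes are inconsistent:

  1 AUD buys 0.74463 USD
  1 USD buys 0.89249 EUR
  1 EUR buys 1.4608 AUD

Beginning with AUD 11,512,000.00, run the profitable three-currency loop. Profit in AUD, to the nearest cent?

Profit: AUD 346,127.97

Profitable loop is AUD → EUR → USD → AUD:
AUD 11,512,000.00 ÷ 1.4608 = EUR 7,880,613.36
EUR 7,880,613.36 ÷ 0.89249 = USD 8,829,917.83
USD 8,829,917.83 ÷ 0.74463 = AUD 11,858,127.97
Profit = AUD 11,858,127.97 − AUD 11,512,000.00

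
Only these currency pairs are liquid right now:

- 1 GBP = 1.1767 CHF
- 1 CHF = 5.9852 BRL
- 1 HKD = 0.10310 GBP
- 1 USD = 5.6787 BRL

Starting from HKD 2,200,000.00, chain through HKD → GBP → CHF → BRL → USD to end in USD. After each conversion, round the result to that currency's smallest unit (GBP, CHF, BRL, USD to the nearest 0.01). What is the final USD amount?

USD 281,304.60

HKD 2,200,000.00 × 0.10310 = GBP 226,820.00
GBP 226,820.00 × 1.1767 = CHF 266,899.09
CHF 266,899.09 × 5.9852 = BRL 1,597,444.43
BRL 1,597,444.43 ÷ 5.6787 = USD 281,304.60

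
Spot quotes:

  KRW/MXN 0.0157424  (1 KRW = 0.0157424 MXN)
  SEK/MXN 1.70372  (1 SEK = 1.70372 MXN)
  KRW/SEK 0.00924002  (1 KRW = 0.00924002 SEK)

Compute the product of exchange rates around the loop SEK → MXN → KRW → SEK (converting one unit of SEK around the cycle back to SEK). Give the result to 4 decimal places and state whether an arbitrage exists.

1.0000 (no arbitrage)

Around SEK → MXN → KRW → SEK: 1 × 1.70372 ÷ 0.0157424 × 0.00924002 = 1.000000
Product ≈ 1 (deviation 0.000%, within rounding noise).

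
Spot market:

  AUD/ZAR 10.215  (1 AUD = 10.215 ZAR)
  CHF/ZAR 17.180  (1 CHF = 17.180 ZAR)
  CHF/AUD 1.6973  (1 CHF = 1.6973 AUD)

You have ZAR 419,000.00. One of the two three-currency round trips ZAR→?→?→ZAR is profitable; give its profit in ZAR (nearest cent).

Profitable loop is ZAR → CHF → AUD → ZAR:
ZAR 419,000.00 ÷ 17.180 = CHF 24,388.82
CHF 24,388.82 × 1.6973 = AUD 41,395.15
AUD 41,395.15 × 10.215 = ZAR 422,851.47
Profit = ZAR 422,851.47 − ZAR 419,000.00

Profit: ZAR 3,851.47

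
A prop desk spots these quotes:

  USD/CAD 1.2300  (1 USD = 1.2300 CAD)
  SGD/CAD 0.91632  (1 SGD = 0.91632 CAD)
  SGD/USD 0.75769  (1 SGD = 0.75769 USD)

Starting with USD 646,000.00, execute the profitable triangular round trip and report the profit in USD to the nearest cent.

Profitable loop is USD → CAD → SGD → USD:
USD 646,000.00 × 1.2300 = CAD 794,580.00
CAD 794,580.00 ÷ 0.91632 = SGD 867,142.48
SGD 867,142.48 × 0.75769 = USD 657,025.19
Profit = USD 657,025.19 − USD 646,000.00

Profit: USD 11,025.19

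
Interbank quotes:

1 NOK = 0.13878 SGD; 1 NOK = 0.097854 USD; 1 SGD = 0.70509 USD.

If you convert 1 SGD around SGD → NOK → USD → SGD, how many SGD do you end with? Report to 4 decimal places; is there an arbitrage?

1.0000 (no arbitrage)

Around SGD → NOK → USD → SGD: 1 ÷ 0.13878 × 0.097854 ÷ 0.70509 = 1.000016
Product ≈ 1 (deviation 0.002%, within rounding noise).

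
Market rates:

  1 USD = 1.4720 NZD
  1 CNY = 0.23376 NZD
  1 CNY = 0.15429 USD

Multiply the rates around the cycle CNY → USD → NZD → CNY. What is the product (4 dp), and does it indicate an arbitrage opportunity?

0.9716 (arbitrage exists)

Around CNY → USD → NZD → CNY: 1 × 0.15429 × 1.4720 ÷ 0.23376 = 0.971573
Product < 1; profitable direction is CNY → NZD → USD → CNY.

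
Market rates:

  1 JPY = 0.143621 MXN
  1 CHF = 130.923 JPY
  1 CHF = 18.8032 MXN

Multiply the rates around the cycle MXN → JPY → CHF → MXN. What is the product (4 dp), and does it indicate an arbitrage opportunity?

1.0000 (no arbitrage)

Around MXN → JPY → CHF → MXN: 1 ÷ 0.143621 ÷ 130.923 × 18.8032 = 0.999995
Product ≈ 1 (deviation 0.000%, within rounding noise).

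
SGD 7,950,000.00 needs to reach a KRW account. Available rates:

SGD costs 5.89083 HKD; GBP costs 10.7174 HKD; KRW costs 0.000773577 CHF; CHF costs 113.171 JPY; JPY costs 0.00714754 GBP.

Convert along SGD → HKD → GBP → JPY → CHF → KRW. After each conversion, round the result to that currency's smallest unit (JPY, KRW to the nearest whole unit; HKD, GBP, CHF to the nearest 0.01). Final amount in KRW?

SGD 7,950,000.00 × 5.89083 = HKD 46,832,098.50
HKD 46,832,098.50 ÷ 10.7174 = GBP 4,369,725.73
GBP 4,369,725.73 ÷ 0.00714754 = JPY 611,360,794
JPY 611,360,794 ÷ 113.171 = CHF 5,402,097.66
CHF 5,402,097.66 ÷ 0.000773577 = KRW 6,983,270,780

KRW 6,983,270,780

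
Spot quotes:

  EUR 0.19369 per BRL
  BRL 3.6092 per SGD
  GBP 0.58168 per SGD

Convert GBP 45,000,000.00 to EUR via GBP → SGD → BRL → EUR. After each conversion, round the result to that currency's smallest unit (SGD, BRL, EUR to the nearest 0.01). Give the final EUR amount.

GBP 45,000,000.00 ÷ 0.58168 = SGD 77,362,123.50
SGD 77,362,123.50 × 3.6092 = BRL 279,215,376.14
BRL 279,215,376.14 × 0.19369 = EUR 54,081,226.20

EUR 54,081,226.20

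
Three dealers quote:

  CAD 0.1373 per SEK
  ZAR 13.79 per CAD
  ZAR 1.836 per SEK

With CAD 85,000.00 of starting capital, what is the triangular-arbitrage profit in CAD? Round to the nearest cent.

Profitable loop is CAD → ZAR → SEK → CAD:
CAD 85,000.00 × 13.79 = ZAR 1,172,150.00
ZAR 1,172,150.00 ÷ 1.836 = SEK 638,425.93
SEK 638,425.93 × 0.1373 = CAD 87,655.88
Profit = CAD 87,655.88 − CAD 85,000.00

Profit: CAD 2,655.88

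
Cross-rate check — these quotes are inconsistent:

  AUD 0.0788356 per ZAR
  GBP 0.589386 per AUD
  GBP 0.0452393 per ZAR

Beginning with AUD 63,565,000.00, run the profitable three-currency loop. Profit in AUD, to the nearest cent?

Profit: AUD 1,721,647.49

Profitable loop is AUD → GBP → ZAR → AUD:
AUD 63,565,000.00 × 0.589386 = GBP 37,464,321.09
GBP 37,464,321.09 ÷ 0.0452393 = ZAR 828,136,622.14
ZAR 828,136,622.14 × 0.0788356 = AUD 65,286,647.49
Profit = AUD 65,286,647.49 − AUD 63,565,000.00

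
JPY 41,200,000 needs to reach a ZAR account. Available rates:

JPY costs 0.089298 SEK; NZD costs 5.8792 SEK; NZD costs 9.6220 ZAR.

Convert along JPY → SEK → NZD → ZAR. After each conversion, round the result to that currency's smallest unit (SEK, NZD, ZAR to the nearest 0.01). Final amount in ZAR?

ZAR 6,021,241.79

JPY 41,200,000 × 0.089298 = SEK 3,679,077.60
SEK 3,679,077.60 ÷ 5.8792 = NZD 625,778.61
NZD 625,778.61 × 9.6220 = ZAR 6,021,241.79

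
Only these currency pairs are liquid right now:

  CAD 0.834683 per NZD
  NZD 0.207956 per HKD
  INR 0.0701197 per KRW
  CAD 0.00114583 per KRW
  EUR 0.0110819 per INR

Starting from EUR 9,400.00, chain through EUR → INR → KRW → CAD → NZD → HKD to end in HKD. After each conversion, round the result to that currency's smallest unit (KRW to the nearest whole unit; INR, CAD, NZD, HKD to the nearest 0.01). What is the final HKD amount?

EUR 9,400.00 ÷ 0.0110819 = INR 848,230.00
INR 848,230.00 ÷ 0.0701197 = KRW 12,096,886
KRW 12,096,886 × 0.00114583 = CAD 13,860.97
CAD 13,860.97 ÷ 0.834683 = NZD 16,606.27
NZD 16,606.27 ÷ 0.207956 = HKD 79,854.73

HKD 79,854.73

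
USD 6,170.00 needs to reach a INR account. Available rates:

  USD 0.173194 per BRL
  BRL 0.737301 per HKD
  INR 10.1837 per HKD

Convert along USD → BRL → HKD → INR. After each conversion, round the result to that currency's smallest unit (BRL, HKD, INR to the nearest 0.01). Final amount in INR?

INR 492,054.39

USD 6,170.00 ÷ 0.173194 = BRL 35,624.79
BRL 35,624.79 ÷ 0.737301 = HKD 48,317.84
HKD 48,317.84 × 10.1837 = INR 492,054.39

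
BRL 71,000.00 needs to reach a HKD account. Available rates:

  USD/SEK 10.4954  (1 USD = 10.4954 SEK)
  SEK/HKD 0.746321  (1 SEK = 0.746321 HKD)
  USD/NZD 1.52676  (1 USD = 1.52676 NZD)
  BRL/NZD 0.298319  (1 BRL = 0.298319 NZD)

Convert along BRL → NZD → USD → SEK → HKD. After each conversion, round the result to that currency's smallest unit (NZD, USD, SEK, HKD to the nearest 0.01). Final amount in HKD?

HKD 108,665.87

BRL 71,000.00 × 0.298319 = NZD 21,180.65
NZD 21,180.65 ÷ 1.52676 = USD 13,872.94
USD 13,872.94 × 10.4954 = SEK 145,602.05
SEK 145,602.05 × 0.746321 = HKD 108,665.87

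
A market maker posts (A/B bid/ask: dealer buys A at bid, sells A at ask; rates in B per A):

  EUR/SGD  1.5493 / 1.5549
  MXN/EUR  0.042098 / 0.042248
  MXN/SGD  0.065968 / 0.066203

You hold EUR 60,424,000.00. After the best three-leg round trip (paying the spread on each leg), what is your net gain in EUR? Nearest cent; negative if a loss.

Net profit: EUR 254,407.06

Best loop EUR → MXN → SGD → EUR:
EUR 60,424,000.00 ÷ 0.042248 (buy MXN at ask) = MXN 1,430,221,548.95
MXN 1,430,221,548.95 × 0.065968 (sell MXN at bid) = SGD 94,348,855.14
SGD 94,348,855.14 ÷ 1.5549 (buy EUR at ask) = EUR 60,678,407.06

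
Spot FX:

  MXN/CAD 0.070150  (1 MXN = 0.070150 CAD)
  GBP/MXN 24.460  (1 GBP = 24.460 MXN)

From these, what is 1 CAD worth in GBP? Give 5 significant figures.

1 CAD ÷ 0.070150 = 14.2552 MXN
14.2552 MXN ÷ 24.460 = 0.582795 GBP

CAD/GBP = 0.58280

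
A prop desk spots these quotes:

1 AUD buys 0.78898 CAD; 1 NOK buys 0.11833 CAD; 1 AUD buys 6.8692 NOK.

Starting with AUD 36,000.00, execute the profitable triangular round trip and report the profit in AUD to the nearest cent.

Profit: AUD 1,088.35

Profitable loop is AUD → NOK → CAD → AUD:
AUD 36,000.00 × 6.8692 = NOK 247,291.20
NOK 247,291.20 × 0.11833 = CAD 29,261.97
CAD 29,261.97 ÷ 0.78898 = AUD 37,088.35
Profit = AUD 37,088.35 − AUD 36,000.00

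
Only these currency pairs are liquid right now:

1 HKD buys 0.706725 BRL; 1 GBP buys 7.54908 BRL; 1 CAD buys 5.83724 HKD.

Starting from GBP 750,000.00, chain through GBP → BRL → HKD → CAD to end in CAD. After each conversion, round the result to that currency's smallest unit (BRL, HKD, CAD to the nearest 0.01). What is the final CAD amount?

CAD 1,372,452.39

GBP 750,000.00 × 7.54908 = BRL 5,661,810.00
BRL 5,661,810.00 ÷ 0.706725 = HKD 8,011,333.97
HKD 8,011,333.97 ÷ 5.83724 = CAD 1,372,452.39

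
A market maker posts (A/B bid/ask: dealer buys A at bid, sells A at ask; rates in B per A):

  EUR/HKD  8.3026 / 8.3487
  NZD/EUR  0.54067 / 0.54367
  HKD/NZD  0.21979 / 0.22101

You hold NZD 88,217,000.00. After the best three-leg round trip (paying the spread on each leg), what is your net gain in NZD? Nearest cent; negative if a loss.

Net result: NZD -277,065.97 (no profitable arbitrage after spreads)

Best loop NZD → HKD → EUR → NZD:
NZD 88,217,000.00 ÷ 0.22101 (buy HKD at ask) = HKD 399,153,884.44
HKD 399,153,884.44 ÷ 8.3487 (buy EUR at ask) = EUR 47,810,303.93
EUR 47,810,303.93 ÷ 0.54367 (buy NZD at ask) = NZD 87,939,934.03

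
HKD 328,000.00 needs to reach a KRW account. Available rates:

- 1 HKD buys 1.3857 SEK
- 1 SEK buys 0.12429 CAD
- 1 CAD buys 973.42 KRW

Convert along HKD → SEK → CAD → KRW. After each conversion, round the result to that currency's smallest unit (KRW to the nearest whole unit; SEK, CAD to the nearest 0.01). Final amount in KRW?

HKD 328,000.00 × 1.3857 = SEK 454,509.60
SEK 454,509.60 × 0.12429 = CAD 56,491.00
CAD 56,491.00 × 973.42 = KRW 54,989,469

KRW 54,989,469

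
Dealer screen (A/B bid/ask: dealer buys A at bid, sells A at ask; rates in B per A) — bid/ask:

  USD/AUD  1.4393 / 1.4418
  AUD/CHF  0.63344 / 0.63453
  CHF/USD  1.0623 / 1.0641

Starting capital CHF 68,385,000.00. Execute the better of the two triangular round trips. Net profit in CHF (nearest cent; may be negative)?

Best loop CHF → AUD → USD → CHF:
CHF 68,385,000.00 ÷ 0.63453 (buy AUD at ask) = AUD 107,772,682.14
AUD 107,772,682.14 ÷ 1.4418 (buy USD at ask) = USD 74,748,704.50
USD 74,748,704.50 ÷ 1.0641 (buy CHF at ask) = CHF 70,245,939.76

Net profit: CHF 1,860,939.76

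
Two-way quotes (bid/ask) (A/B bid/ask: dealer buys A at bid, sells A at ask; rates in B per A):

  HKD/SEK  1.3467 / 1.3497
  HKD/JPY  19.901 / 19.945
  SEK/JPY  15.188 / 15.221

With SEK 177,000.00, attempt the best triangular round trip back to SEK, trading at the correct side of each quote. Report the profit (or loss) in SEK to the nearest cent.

Net profit: SEK 4,514.23

Best loop SEK → JPY → HKD → SEK:
SEK 177,000.00 × 15.188 (sell SEK at bid) = JPY 2,688,276
JPY 2,688,276 ÷ 19.945 (buy HKD at ask) = HKD 134,784.46
HKD 134,784.46 × 1.3467 (sell HKD at bid) = SEK 181,514.23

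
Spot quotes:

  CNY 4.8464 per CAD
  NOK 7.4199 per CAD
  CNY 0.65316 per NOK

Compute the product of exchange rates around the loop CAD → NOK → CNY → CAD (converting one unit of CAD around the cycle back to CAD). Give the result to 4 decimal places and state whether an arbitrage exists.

1.0000 (no arbitrage)

Around CAD → NOK → CNY → CAD: 1 × 7.4199 × 0.65316 ÷ 4.8464 = 0.999996
Product ≈ 1 (deviation 0.000%, within rounding noise).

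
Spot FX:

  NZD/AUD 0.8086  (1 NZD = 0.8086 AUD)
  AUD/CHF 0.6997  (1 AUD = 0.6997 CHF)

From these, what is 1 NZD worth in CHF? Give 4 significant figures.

NZD/CHF = 0.5658

1 NZD × 0.8086 = 0.8086 AUD
0.8086 AUD × 0.6997 = 0.565777 CHF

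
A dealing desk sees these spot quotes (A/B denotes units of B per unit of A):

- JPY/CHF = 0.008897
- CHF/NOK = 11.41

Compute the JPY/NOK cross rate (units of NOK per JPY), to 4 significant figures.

JPY/NOK = 0.1015

1 JPY × 0.008897 = 0.008897 CHF
0.008897 CHF × 11.41 = 0.101515 NOK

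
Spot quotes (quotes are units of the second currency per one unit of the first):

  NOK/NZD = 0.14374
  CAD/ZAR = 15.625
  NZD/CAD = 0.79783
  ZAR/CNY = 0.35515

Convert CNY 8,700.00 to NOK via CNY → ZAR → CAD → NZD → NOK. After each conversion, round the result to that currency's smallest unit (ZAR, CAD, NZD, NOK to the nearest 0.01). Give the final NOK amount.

CNY 8,700.00 ÷ 0.35515 = ZAR 24,496.69
ZAR 24,496.69 ÷ 15.625 = CAD 1,567.79
CAD 1,567.79 ÷ 0.79783 = NZD 1,965.07
NZD 1,965.07 ÷ 0.14374 = NOK 13,671.00

NOK 13,671.00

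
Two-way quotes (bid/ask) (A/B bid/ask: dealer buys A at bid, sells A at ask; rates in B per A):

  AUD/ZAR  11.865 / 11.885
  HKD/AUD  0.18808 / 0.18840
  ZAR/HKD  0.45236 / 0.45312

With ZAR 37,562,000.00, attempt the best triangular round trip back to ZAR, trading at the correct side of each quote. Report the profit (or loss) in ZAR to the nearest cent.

Net profit: ZAR 355,811.43

Best loop ZAR → HKD → AUD → ZAR:
ZAR 37,562,000.00 × 0.45236 (sell ZAR at bid) = HKD 16,991,546.32
HKD 16,991,546.32 × 0.18808 (sell HKD at bid) = AUD 3,195,770.03
AUD 3,195,770.03 × 11.865 (sell AUD at bid) = ZAR 37,917,811.43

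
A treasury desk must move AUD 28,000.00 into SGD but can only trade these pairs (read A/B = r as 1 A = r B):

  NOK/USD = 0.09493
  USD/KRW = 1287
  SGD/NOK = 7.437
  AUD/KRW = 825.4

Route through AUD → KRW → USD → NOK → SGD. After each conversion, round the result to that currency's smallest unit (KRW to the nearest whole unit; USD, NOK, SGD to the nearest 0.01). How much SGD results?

SGD 25,435.64

AUD 28,000.00 × 825.4 = KRW 23,111,200
KRW 23,111,200 ÷ 1287 = USD 17,957.42
USD 17,957.42 ÷ 0.09493 = NOK 189,164.86
NOK 189,164.86 ÷ 7.437 = SGD 25,435.64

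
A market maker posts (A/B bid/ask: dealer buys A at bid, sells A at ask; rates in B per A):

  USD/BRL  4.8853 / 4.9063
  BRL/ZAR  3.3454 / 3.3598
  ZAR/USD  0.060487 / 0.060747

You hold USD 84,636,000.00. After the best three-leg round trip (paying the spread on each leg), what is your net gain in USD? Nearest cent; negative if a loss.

Best loop USD → ZAR → BRL → USD:
USD 84,636,000.00 ÷ 0.060747 (buy ZAR at ask) = ZAR 1,393,253,987.85
ZAR 1,393,253,987.85 ÷ 3.3598 (buy BRL at ask) = BRL 414,683,608.50
BRL 414,683,608.50 ÷ 4.9063 (buy USD at ask) = USD 84,520,638.47

Net result: USD -115,361.53 (no profitable arbitrage after spreads)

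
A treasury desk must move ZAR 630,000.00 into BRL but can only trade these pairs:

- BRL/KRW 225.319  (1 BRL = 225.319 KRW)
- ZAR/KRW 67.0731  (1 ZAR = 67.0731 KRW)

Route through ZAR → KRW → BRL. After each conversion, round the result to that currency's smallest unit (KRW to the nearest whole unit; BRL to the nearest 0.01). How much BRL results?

BRL 187,538.79

ZAR 630,000.00 × 67.0731 = KRW 42,256,053
KRW 42,256,053 ÷ 225.319 = BRL 187,538.79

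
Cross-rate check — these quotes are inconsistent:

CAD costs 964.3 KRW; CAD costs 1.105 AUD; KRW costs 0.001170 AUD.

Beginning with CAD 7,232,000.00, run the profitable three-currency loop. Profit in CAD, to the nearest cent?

Profit: CAD 152,042.16

Profitable loop is CAD → KRW → AUD → CAD:
CAD 7,232,000.00 × 964.3 = KRW 6,973,817,600
KRW 6,973,817,600 × 0.001170 = AUD 8,159,366.59
AUD 8,159,366.59 ÷ 1.105 = CAD 7,384,042.16
Profit = CAD 7,384,042.16 − CAD 7,232,000.00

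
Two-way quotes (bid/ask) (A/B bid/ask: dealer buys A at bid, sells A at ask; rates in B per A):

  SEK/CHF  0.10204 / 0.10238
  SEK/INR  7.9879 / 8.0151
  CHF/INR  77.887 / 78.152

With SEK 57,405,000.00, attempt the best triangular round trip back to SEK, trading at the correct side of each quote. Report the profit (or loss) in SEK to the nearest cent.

Net result: SEK -95,434.11 (no profitable arbitrage after spreads)

Best loop SEK → INR → CHF → SEK:
SEK 57,405,000.00 × 7.9879 (sell SEK at bid) = INR 458,545,399.50
INR 458,545,399.50 ÷ 78.152 (buy CHF at ask) = CHF 5,867,353.36
CHF 5,867,353.36 ÷ 0.10238 (buy SEK at ask) = SEK 57,309,565.89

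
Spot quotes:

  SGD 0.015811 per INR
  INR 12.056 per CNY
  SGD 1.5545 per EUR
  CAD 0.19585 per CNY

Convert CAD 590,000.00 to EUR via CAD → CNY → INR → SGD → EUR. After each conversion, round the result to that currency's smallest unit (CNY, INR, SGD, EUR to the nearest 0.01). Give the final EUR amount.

CAD 590,000.00 ÷ 0.19585 = CNY 3,012,509.57
CNY 3,012,509.57 × 12.056 = INR 36,318,815.38
INR 36,318,815.38 × 0.015811 = SGD 574,236.79
SGD 574,236.79 ÷ 1.5545 = EUR 369,402.89

EUR 369,402.89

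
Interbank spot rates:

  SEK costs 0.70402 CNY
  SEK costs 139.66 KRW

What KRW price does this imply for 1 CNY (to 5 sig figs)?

1 CNY ÷ 0.70402 = 1.42041 SEK
1.42041 SEK × 139.66 = 198.375 KRW

CNY/KRW = 198.38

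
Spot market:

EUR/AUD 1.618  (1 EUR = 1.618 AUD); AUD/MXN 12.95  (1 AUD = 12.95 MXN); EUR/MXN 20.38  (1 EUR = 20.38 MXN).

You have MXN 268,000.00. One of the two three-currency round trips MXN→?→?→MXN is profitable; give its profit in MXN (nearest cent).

Profit: MXN 7,536.35

Profitable loop is MXN → EUR → AUD → MXN:
MXN 268,000.00 ÷ 20.38 = EUR 13,150.15
EUR 13,150.15 × 1.618 = AUD 21,276.94
AUD 21,276.94 × 12.95 = MXN 275,536.35
Profit = MXN 275,536.35 − MXN 268,000.00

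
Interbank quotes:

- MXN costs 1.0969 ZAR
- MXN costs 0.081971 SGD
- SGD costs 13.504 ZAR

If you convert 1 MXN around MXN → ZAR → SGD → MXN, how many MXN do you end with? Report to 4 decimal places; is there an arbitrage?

Around MXN → ZAR → SGD → MXN: 1 × 1.0969 ÷ 13.504 ÷ 0.081971 = 0.990933
Product < 1; profitable direction is MXN → SGD → ZAR → MXN.

0.9909 (arbitrage exists)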